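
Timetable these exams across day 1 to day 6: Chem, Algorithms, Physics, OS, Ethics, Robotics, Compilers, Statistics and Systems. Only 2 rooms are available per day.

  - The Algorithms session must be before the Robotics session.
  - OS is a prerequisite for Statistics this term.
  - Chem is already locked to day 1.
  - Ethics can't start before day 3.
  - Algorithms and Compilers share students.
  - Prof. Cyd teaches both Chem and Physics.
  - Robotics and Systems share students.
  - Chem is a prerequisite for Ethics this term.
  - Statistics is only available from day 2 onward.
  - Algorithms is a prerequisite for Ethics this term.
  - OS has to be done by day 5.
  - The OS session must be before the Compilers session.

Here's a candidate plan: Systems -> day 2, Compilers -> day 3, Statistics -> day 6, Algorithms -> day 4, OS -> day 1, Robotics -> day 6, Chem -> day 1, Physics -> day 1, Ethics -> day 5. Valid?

No — it violates: Only 2 rooms are available per day

Statistics is only available from day 2 onward — holds.
Prof. Cyd teaches both Chem and Physics — violated.
Algorithms is a prerequisite for Ethics this term — holds.
OS is a prerequisite for Statistics this term — holds.
The OS session must be before the Compilers session — holds.
The Algorithms session must be before the Robotics session — holds.
Chem is a prerequisite for Ethics this term — holds.
Robotics and Systems share students — holds.
Only 2 rooms are available per day — violated.
OS has to be done by day 5 — holds.
Ethics can't start before day 3 — holds.
Algorithms and Compilers share students — holds.
Chem is already locked to day 1 — holds.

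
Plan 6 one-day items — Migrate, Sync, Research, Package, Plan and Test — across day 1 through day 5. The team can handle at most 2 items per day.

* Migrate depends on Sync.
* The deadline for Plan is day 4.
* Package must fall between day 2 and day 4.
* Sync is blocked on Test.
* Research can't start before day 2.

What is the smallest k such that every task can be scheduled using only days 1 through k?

The precedence chain requires at least 3 distinct days.
With at most 2 per day and 6 tasks, at least 3 days are needed.
3 works (last occupied day: day 3): for example Migrate -> day 3, Sync -> day 2, Research -> day 2, Plan -> day 1, Test -> day 1, Package -> day 3.

3 days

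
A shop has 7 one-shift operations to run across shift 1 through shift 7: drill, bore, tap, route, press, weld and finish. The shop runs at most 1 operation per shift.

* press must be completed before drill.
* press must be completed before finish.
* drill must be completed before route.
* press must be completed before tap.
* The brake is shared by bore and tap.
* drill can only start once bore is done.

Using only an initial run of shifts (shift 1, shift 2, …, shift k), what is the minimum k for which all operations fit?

7 shifts

The precedence chain requires at least 3 distinct shifts.
With at most 1 per shift and 7 operations, at least 7 shifts are needed.
7 works (last occupied shift: shift 7): for example route in shift 5; weld in shift 7; bore in shift 2; tap in shift 4; drill in shift 3; press in shift 1; finish in shift 6.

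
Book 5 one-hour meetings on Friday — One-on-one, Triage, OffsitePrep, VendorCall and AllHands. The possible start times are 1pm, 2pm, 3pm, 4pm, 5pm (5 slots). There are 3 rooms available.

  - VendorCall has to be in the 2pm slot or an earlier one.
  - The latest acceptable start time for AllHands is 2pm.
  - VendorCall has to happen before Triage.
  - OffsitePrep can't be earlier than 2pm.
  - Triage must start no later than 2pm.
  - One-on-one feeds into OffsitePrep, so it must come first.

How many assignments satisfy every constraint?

20

Splitting on One-on-one: it can be 1pm (8), 2pm (6), 3pm (4), 4pm (2). Listing each branch's schedules as (Triage, OffsitePrep, VendorCall, AllHands):
One-on-one=1pm: (2pm,2pm,1pm,1pm) (2pm,2pm,1pm,2pm) (2pm,3pm,1pm,1pm) (2pm,3pm,1pm,2pm) (2pm,4pm,1pm,1pm) (2pm,4pm,1pm,2pm) (2pm,5pm,1pm,1pm) (2pm,5pm,1pm,2pm) — 8.
One-on-one=2pm: (2pm,3pm,1pm,1pm) (2pm,3pm,1pm,2pm) (2pm,4pm,1pm,1pm) (2pm,4pm,1pm,2pm) (2pm,5pm,1pm,1pm) (2pm,5pm,1pm,2pm) — 6.
One-on-one=3pm: (2pm,4pm,1pm,1pm) (2pm,4pm,1pm,2pm) (2pm,5pm,1pm,1pm) (2pm,5pm,1pm,2pm) — 4.
One-on-one=4pm: (2pm,5pm,1pm,1pm) (2pm,5pm,1pm,2pm) — 2.
Summing: 8 + 6 + 4 + 2 = 20.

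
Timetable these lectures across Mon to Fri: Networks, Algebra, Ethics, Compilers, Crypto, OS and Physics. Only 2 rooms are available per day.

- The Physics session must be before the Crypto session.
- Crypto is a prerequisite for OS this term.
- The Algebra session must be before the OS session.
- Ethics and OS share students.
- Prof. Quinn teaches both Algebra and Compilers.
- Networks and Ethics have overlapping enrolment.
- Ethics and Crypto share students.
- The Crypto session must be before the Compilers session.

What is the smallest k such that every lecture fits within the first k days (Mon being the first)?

The precedence chain requires at least 3 distinct days.
With at most 2 per day and 7 lectures, at least 4 days are needed.
4 works (last occupied day: Thu): for example Crypto=Tue, Algebra=Mon, Physics=Mon, Compilers=Wed, Ethics=Thu, Networks=Tue, OS=Wed.

4 days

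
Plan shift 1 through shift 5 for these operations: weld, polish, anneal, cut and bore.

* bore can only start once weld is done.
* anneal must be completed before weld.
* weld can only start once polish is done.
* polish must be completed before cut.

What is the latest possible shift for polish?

shift 3

Downstream work caps polish at shift 3.
polish at shift 3 is achievable: anneal in shift 1, weld in shift 4, cut in shift 4, bore in shift 5, polish in shift 3.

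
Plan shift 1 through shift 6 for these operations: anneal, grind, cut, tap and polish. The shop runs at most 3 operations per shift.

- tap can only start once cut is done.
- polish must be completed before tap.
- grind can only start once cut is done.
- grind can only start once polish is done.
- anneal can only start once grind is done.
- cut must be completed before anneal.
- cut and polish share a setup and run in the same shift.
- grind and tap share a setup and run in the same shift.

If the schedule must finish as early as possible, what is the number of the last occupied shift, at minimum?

The precedence chain requires at least 3 distinct shifts.
With at most 3 per shift and 5 operations, at least 2 shifts are needed.
3 works (last occupied shift: shift 3): for example anneal -> shift 3, cut -> shift 1, grind -> shift 2, tap -> shift 2, polish -> shift 1.

shift 3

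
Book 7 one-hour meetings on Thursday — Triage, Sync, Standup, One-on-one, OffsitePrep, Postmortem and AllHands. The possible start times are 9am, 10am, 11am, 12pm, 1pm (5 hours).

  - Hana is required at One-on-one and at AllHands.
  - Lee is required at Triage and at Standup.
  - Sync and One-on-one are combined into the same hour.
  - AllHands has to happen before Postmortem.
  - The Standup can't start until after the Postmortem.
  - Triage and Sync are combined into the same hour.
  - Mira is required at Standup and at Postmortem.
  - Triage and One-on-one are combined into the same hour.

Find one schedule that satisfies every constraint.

OffsitePrep in 9am, AllHands in 9am, Triage in 10am, Sync in 10am, Standup in 11am, One-on-one in 10am, Postmortem in 10am

Checking: Postmortem(10am) before Standup(11am); AllHands(9am) before Postmortem(10am); Standup(11am) != Postmortem(10am); Triage(10am) != Standup(11am); One-on-one(10am) != AllHands(9am); Triage = Sync = 10am; Sync = One-on-one = 10am; Triage = One-on-one = 10am.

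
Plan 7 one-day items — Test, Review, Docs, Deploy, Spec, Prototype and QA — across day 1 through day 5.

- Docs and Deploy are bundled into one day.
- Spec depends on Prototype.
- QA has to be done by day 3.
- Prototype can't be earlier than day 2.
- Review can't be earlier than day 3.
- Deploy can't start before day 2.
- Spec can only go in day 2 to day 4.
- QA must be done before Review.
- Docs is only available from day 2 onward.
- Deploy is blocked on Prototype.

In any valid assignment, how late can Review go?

Review is available from day 3.
Review at day 5 is achievable: Deploy -> day 3, Review -> day 5, Docs -> day 3, Spec -> day 3, Test -> day 1, QA -> day 1, Prototype -> day 2.

day 5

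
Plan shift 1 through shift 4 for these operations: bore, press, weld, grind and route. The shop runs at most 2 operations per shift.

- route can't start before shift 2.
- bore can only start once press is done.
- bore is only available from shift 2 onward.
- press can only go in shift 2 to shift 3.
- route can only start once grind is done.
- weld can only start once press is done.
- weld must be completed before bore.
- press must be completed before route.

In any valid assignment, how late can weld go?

Precedence pushes weld to at least shift 3; downstream work caps weld at shift 3.
weld at shift 3 is achievable: press in shift 2; route in shift 3; grind in shift 1; bore in shift 4; weld in shift 3.

shift 3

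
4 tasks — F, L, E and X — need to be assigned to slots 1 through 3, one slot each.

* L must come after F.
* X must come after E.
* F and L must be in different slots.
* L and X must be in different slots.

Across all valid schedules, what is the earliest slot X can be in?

2

Precedence pushes X to at least 2.
X at 2 is achievable: X=2; F=1; E=1; L=3.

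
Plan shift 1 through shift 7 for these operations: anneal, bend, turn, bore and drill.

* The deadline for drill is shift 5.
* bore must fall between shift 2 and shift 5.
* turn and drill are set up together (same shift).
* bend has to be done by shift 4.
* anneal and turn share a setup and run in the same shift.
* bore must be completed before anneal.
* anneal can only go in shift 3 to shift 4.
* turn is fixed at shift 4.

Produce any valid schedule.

drill=shift 4; bend=shift 1; anneal=shift 4; bore=shift 2; turn=shift 4

Checking: bore(shift 2) before anneal(shift 4); anneal = turn = shift 4; turn = drill = shift 4; turn=shift 4 in [shift 4,shift 4]; bend=shift 1 in [shift 1,shift 4]; bore=shift 2 in [shift 2,shift 5]; anneal=shift 4 in [shift 3,shift 4]; drill=shift 4 in [shift 1,shift 5].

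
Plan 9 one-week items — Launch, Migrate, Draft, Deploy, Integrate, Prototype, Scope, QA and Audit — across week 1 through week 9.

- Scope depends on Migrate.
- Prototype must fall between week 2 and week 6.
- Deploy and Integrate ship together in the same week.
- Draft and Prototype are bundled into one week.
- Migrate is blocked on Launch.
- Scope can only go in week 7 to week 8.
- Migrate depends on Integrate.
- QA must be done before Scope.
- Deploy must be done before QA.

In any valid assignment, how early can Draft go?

week 2

Draft must be in the same week as Prototype, which can't be before week 2, so Draft is at least week 2; Draft must be in the same week as Prototype, which can't be after week 6, so Draft is at most week 6.
Draft at week 2 is achievable: Scope -> week 7; Migrate -> week 2; QA -> week 2; Audit -> week 1; Draft -> week 2; Deploy -> week 1; Integrate -> week 1; Prototype -> week 2; Launch -> week 1.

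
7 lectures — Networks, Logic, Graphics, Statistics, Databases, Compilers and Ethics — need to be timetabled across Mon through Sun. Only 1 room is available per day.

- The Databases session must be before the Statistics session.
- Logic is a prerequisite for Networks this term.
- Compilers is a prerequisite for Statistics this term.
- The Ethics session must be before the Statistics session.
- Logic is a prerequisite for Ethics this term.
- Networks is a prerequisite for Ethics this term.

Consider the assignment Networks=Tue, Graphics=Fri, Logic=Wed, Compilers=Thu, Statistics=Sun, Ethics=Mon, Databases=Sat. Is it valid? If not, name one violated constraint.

Invalid. Logic is a prerequisite for Ethics this term.

Networks is a prerequisite for Ethics this term — violated.
Compilers is a prerequisite for Statistics this term — holds.
Only 1 room is available per day — holds.
The Databases session must be before the Statistics session — holds.
Logic is a prerequisite for Networks this term — violated.
Logic is a prerequisite for Ethics this term — violated.
The Ethics session must be before the Statistics session — holds.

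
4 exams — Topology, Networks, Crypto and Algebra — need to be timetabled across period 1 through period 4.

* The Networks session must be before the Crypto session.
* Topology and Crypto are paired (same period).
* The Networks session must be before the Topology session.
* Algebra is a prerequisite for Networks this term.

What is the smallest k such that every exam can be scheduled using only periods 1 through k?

3

The precedence chain requires at least 3 distinct periods.
3 works (last occupied period: period 3): for example Crypto in period 3; Topology in period 3; Networks in period 2; Algebra in period 1.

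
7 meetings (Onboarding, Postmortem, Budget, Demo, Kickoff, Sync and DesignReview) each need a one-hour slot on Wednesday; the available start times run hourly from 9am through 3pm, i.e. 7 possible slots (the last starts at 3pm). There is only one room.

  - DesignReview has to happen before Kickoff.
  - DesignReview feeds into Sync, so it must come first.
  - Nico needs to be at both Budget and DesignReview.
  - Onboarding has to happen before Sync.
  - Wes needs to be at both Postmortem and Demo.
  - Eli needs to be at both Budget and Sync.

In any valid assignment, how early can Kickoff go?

10am

Precedence pushes Kickoff to at least 10am.
Kickoff at 10am is achievable: Budget -> 2pm; Onboarding -> 11am; Demo -> 3pm; Sync -> 12pm; DesignReview -> 9am; Postmortem -> 1pm; Kickoff -> 10am.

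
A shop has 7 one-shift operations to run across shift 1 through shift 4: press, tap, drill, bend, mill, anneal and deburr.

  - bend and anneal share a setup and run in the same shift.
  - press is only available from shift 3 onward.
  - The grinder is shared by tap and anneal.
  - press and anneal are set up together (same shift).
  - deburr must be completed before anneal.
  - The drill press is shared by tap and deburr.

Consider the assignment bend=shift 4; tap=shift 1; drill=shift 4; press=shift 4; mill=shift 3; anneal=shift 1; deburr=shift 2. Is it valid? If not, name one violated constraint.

No — it violates: The grinder is shared by tap and anneal

press is only available from shift 3 onward — holds.
The drill press is shared by tap and deburr — holds.
press and anneal are set up together (same shift) — violated.
deburr must be completed before anneal — violated.
The grinder is shared by tap and anneal — violated.
bend and anneal share a setup and run in the same shift — violated.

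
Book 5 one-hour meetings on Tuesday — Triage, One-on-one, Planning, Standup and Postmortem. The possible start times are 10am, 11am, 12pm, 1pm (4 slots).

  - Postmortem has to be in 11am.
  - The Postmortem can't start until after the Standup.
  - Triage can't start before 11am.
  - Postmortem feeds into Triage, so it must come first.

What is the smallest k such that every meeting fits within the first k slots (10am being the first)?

The precedence chain requires at least 3 distinct slots.
3 works (last occupied slot: 12pm): for example Postmortem in 11am, Triage in 12pm, Standup in 10am, Planning in 10am, One-on-one in 10am.

3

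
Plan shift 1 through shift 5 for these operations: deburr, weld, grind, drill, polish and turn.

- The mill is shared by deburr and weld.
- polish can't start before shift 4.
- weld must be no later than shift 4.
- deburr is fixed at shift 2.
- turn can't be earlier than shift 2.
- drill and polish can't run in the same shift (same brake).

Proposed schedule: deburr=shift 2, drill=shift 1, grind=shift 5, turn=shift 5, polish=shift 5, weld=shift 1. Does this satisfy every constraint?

The mill is shared by deburr and weld — holds.
polish can't start before shift 4 — holds.
deburr is fixed at shift 2 — holds.
weld must be no later than shift 4 — holds.
turn can't be earlier than shift 2 — holds.
drill and polish can't run in the same shift (same brake) — holds.

Valid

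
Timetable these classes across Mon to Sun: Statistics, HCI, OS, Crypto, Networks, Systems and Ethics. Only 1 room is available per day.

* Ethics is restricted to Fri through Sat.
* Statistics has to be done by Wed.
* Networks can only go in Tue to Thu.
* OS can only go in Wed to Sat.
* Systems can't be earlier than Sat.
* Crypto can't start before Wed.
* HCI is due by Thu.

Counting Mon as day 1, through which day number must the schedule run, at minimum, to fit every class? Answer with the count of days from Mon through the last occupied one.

With at most 1 per day and 7 classes, at least 7 days are needed.
Systems can't be placed before Sat — that is day 6 counting from Mon — so the schedule must run through at least 6 days.
7 works (last occupied day: Sun): for example Statistics=Mon, Systems=Sat, HCI=Wed, Ethics=Fri, Networks=Tue, OS=Thu, Crypto=Sun.

7 days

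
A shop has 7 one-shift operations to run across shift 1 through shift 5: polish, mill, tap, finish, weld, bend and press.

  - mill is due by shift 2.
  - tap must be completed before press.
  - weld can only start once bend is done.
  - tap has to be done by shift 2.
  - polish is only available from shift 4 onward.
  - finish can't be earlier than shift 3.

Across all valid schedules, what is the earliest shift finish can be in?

shift 3

Finish is available from shift 3.
finish at shift 3 is achievable: press in shift 2; weld in shift 2; finish in shift 3; mill in shift 1; polish in shift 4; tap in shift 1; bend in shift 1.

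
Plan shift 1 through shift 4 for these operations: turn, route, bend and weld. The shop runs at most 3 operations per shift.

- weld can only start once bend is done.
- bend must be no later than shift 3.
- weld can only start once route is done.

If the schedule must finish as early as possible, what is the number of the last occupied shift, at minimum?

2

The precedence chain requires at least 2 distinct shifts.
With at most 3 per shift and 4 operations, at least 2 shifts are needed.
2 works (last occupied shift: shift 2): for example route in shift 1; bend in shift 1; weld in shift 2; turn in shift 1.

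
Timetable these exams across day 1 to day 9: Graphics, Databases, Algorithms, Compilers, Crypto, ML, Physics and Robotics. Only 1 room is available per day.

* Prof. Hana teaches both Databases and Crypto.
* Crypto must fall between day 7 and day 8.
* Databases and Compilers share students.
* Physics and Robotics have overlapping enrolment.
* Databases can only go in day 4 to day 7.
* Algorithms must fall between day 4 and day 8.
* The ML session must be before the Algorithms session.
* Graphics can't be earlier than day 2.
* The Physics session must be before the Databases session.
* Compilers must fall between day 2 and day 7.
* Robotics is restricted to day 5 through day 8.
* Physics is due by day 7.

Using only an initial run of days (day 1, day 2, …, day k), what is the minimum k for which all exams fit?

8 days

The precedence chain requires at least 2 distinct days.
With at most 1 per day and 8 exams, at least 8 days are needed.
Crypto can't be placed before day 7, so the schedule must run through at least day 7.
8 works (last occupied day: day 8): for example Robotics -> day 5, Algorithms -> day 6, Databases -> day 4, Crypto -> day 7, Compilers -> day 2, Physics -> day 1, Graphics -> day 8, ML -> day 3.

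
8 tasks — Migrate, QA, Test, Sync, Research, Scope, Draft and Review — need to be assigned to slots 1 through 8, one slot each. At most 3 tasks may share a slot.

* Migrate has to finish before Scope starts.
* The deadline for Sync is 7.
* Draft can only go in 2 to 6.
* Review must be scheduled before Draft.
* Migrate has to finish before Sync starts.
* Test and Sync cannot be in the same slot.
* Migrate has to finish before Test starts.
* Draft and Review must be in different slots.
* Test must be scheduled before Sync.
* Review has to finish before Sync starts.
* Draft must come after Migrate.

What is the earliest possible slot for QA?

1

QA at 1 is achievable: Test in 2, Research in 3, Migrate in 1, Scope in 2, Draft in 2, Review in 1, Sync in 3, QA in 1.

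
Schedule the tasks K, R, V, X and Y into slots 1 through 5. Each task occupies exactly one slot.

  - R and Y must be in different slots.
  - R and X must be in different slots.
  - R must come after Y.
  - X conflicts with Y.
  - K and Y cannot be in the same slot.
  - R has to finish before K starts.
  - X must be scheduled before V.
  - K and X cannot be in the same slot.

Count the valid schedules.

40

Splitting on K: it can be 3 (1), 4 (9), 5 (30). Listing each branch's schedules as (R, V, X, Y):
K=3: (2,5,4,1) — 1.
K=4: (2,4,3,1) (2,5,3,1) (3,2,1,2) (3,3,1,2) (3,3,2,1) (3,4,1,2) (3,4,2,1) (3,5,1,2) (3,5,2,1) — 9.
K=5: (2,4,3,1) (2,5,3,1) (2,5,4,1) (3,2,1,2) (3,3,1,2) (3,3,2,1) (3,4,1,2) (3,4,2,1) (3,5,1,2) (3,5,2,1) (3,5,4,1) (3,5,4,2) (4,2,1,2) (4,2,1,3) (4,3,1,2) (4,3,1,3) (4,3,2,1) (4,3,2,3) (4,4,1,2) (4,4,1,3) (4,4,2,1) (4,4,2,3) (4,4,3,1) (4,4,3,2) (4,5,1,2) (4,5,1,3) (4,5,2,1) (4,5,2,3) (4,5,3,1) (4,5,3,2) — 30.
Summing: 1 + 9 + 30 = 40.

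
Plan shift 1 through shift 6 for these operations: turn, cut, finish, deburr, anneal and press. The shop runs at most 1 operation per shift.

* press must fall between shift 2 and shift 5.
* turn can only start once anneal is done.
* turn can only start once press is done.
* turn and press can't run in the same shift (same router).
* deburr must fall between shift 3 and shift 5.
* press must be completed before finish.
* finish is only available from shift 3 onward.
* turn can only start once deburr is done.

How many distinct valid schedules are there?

30

Splitting on turn: it can be shift 4 (2), shift 5 (10), shift 6 (18). Listing each branch's schedules as (cut, finish, deburr, anneal, press) by shift number:
turn=shift 4: (5,6,3,1,2) (6,5,3,1,2) — 2.
turn=shift 5: (1,6,3,2,4) (1,6,3,4,2) (1,6,4,2,3) (1,6,4,3,2) (2,6,3,1,4) (2,6,4,1,3) (3,6,4,1,2) (4,6,3,1,2) (6,3,4,1,2) (6,4,3,1,2) — 10.
turn=shift 6: (1,3,4,5,2) (1,3,5,4,2) (1,4,3,5,2) (1,4,5,2,3) (1,4,5,3,2) (1,5,3,2,4) (1,5,3,4,2) (1,5,4,2,3) (1,5,4,3,2) (2,4,5,1,3) (2,5,3,1,4) (2,5,4,1,3) (3,4,5,1,2) (3,5,4,1,2) (4,3,5,1,2) (4,5,3,1,2) (5,3,4,1,2) (5,4,3,1,2) — 18.
Summing: 2 + 10 + 18 = 30.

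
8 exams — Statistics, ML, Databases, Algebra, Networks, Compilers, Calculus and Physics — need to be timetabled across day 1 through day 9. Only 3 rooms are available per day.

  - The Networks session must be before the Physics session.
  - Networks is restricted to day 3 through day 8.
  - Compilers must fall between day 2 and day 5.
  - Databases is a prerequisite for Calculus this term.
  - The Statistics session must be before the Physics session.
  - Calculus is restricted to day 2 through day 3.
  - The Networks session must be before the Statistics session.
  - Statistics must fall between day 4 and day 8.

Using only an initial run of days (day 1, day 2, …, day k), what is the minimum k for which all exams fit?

5 days

The precedence chain requires at least 3 distinct days.
With at most 3 per day and 8 exams, at least 3 days are needed.
Propagating the time windows through the other constraints, Physics can't land before day 5, so the schedule must run through at least day 5.
5 works (last occupied day: day 5): for example Calculus=day 2; ML=day 1; Compilers=day 2; Statistics=day 4; Algebra=day 1; Physics=day 5; Networks=day 3; Databases=day 1.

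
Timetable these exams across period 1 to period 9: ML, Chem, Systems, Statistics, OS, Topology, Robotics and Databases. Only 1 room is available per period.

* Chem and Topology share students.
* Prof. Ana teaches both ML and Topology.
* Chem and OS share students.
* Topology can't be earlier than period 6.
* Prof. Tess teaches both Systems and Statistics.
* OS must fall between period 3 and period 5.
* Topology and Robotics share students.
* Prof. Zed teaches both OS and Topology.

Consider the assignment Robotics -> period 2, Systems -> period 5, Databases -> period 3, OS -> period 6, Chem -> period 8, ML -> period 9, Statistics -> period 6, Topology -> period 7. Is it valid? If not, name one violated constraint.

Topology can't be earlier than period 6 — holds.
Prof. Tess teaches both Systems and Statistics — holds.
OS must fall between period 3 and period 5 — violated.
Prof. Ana teaches both ML and Topology — holds.
Only 1 room is available per period — violated.
Chem and Topology share students — holds.
Topology and Robotics share students — holds.
Prof. Zed teaches both OS and Topology — holds.
Chem and OS share students — holds.

Invalid. OS must fall between period 3 and period 5.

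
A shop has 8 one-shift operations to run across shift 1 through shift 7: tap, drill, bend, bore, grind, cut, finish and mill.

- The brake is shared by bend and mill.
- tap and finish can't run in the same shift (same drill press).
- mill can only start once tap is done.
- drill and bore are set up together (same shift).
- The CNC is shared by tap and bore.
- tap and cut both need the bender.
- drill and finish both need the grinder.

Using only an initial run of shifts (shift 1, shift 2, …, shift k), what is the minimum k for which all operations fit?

The precedence chain requires at least 2 distinct shifts.
Could 2 shifts be enough, i.e. nothing placed later than shift 2? No: mill must come after tap (at shift 1 or later) → {shift 2}; tap must come before mill (at shift 2 or earlier) → {shift 1}; bore can't share with tap (shift 1) → {shift 2}; finish can't share with tap (shift 1) → {shift 2}; drill must be in the same shift as bore (in {shift 2}) → {shift 2}; finish can't share with drill (shift 2) → nothing is left.
So 2 shifts is not enough.
3 works (last occupied shift: shift 3): for example bend=shift 1; bore=shift 2; drill=shift 2; mill=shift 2; cut=shift 2; finish=shift 3; grind=shift 1; tap=shift 1.

3 shifts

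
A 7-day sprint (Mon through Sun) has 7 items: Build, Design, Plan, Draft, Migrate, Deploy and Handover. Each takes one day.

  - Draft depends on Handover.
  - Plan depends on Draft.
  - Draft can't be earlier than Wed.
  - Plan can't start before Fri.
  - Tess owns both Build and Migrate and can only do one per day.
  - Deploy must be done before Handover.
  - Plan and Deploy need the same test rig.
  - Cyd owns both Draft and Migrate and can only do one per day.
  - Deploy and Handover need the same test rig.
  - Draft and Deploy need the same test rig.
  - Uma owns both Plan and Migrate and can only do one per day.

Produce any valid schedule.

Design in Mon, Plan in Fri, Build in Mon, Deploy in Mon, Draft in Wed, Handover in Tue, Migrate in Tue

Checking: Handover(Tue) before Draft(Wed); Draft(Wed) before Plan(Fri); Deploy(Mon) before Handover(Tue); Deploy(Mon) != Handover(Tue); Draft(Wed) != Deploy(Mon); Plan(Fri) != Migrate(Tue); Plan(Fri) != Deploy(Mon); Draft(Wed) != Migrate(Tue); Build(Mon) != Migrate(Tue); Draft=Wed in [Wed,Sun]; Plan=Fri in [Fri,Sun].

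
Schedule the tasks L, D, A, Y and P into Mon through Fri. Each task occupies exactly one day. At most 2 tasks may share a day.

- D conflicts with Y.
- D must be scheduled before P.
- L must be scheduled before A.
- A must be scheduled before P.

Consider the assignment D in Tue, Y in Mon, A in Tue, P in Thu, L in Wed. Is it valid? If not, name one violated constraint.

No — it violates: L must be scheduled before A

L must be scheduled before A — violated.
At most 2 tasks may share a day — holds.
D must be scheduled before P — holds.
D conflicts with Y — holds.
A must be scheduled before P — holds.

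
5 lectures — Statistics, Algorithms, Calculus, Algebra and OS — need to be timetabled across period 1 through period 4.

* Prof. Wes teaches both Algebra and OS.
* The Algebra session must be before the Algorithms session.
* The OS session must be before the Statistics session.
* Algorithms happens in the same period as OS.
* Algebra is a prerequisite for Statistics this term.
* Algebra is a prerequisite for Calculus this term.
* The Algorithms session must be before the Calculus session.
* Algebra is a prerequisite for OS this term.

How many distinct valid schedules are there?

6

Splitting on Statistics: it can be period 3 (2), period 4 (4). Listing each branch's schedules as (Algorithms, Calculus, Algebra, OS) by period number:
Statistics=period 3: (2,3,1,2) (2,4,1,2) — 2.
Statistics=period 4: (2,3,1,2) (2,4,1,2) (3,4,1,3) (3,4,2,3) — 4.
Summing: 2 + 4 = 6.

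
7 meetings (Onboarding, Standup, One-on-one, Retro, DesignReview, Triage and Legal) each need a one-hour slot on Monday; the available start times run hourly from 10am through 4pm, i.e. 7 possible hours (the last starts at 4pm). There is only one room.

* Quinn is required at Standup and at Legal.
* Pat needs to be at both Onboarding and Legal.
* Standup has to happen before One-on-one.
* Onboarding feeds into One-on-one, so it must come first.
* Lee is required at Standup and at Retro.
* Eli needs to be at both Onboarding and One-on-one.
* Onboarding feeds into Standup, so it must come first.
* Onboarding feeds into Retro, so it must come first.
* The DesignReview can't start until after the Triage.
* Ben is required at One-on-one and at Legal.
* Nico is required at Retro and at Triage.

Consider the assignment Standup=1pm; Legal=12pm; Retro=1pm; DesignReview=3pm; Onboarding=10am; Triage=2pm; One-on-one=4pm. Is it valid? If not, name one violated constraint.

Onboarding feeds into One-on-one, so it must come first — holds.
Quinn is required at Standup and at Legal — holds.
Ben is required at One-on-one and at Legal — holds.
There is only one room — violated.
Pat needs to be at both Onboarding and Legal — holds.
Lee is required at Standup and at Retro — violated.
The DesignReview can't start until after the Triage — holds.
Onboarding feeds into Standup, so it must come first — holds.
Eli needs to be at both Onboarding and One-on-one — holds.
Nico is required at Retro and at Triage — holds.
Standup has to happen before One-on-one — holds.
Onboarding feeds into Retro, so it must come first — holds.

Invalid. Lee is required at Standup and at Retro.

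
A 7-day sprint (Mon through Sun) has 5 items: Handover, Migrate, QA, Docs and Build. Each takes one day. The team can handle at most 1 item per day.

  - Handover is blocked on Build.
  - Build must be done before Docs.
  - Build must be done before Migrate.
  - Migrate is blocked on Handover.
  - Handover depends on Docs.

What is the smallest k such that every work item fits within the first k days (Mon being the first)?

The precedence chain requires at least 4 distinct days.
With at most 1 per day and 5 work items, at least 5 days are needed.
5 works (last occupied day: Fri): for example QA -> Fri; Migrate -> Thu; Docs -> Tue; Build -> Mon; Handover -> Wed.

5 days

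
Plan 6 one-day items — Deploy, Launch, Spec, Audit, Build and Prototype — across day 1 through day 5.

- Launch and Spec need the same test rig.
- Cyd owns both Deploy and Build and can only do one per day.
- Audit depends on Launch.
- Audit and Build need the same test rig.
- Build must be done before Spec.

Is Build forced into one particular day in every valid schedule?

No

Build can be day 1 (e.g. Launch in day 1; Prototype in day 1; Build in day 1; Spec in day 2; Audit in day 2; Deploy in day 2) or day 2 (e.g. Build in day 2, Spec in day 3, Launch in day 1, Deploy in day 1, Audit in day 3, Prototype in day 1).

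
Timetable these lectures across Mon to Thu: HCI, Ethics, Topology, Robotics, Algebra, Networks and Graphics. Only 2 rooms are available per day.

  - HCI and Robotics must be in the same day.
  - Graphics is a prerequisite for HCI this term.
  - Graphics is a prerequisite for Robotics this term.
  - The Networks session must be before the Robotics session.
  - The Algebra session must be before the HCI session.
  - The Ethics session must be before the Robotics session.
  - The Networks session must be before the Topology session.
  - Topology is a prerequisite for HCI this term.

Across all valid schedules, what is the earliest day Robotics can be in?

Thu

Robotics must be in the same day as HCI, which can't be before Wed, so Robotics is at least Wed.
Robotics at Thu is achievable: Topology in Tue; Graphics in Mon; HCI in Thu; Algebra in Wed; Robotics in Thu; Networks in Mon; Ethics in Tue.
Nothing earlier works — the capacity limit rule out every day before Thu.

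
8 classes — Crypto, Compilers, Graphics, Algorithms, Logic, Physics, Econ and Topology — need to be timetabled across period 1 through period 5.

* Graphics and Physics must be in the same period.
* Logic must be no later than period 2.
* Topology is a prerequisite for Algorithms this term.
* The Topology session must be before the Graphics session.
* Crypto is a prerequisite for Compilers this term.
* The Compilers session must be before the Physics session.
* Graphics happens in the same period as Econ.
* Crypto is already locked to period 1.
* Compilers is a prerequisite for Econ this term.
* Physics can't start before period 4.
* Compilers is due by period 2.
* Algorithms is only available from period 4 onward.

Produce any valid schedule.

Crypto in period 1, Algorithms in period 4, Compilers in period 2, Logic in period 1, Physics in period 4, Econ in period 4, Graphics in period 4, Topology in period 1

Checking: Topology(period 1) before Algorithms(period 4); Topology(period 1) before Graphics(period 4); Compilers(period 2) before Physics(period 4); Compilers(period 2) before Econ(period 4); Crypto(period 1) before Compilers(period 2); Graphics = Physics = period 4; Graphics = Econ = period 4; Physics=period 4 in [period 4,period 5]; Logic=period 1 in [period 1,period 2]; Algorithms=period 4 in [period 4,period 5]; Crypto=period 1 in [period 1,period 1]; Compilers=period 2 in [period 1,period 2].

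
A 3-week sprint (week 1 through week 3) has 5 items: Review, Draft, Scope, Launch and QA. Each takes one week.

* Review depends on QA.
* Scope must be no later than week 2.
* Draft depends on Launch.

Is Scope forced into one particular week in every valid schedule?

No

Scope can be week 1 (e.g. Launch in week 1; Scope in week 1; QA in week 1; Review in week 2; Draft in week 2) or week 2 (e.g. Launch in week 1; Draft in week 2; Scope in week 2; QA in week 1; Review in week 2).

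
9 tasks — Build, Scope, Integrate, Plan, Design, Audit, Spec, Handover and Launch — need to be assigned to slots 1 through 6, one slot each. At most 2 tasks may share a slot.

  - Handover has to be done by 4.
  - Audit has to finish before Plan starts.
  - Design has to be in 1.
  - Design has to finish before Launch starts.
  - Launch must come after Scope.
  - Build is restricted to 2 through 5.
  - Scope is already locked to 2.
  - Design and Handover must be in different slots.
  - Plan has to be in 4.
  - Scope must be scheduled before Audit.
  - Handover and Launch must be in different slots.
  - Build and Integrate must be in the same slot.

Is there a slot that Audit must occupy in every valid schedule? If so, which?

Scope is fixed at 2 and must come before Audit, so Audit is at least 3.
Plan is fixed at 4 and must come after Audit, so Audit is at most 3.
So Audit must be 3.

3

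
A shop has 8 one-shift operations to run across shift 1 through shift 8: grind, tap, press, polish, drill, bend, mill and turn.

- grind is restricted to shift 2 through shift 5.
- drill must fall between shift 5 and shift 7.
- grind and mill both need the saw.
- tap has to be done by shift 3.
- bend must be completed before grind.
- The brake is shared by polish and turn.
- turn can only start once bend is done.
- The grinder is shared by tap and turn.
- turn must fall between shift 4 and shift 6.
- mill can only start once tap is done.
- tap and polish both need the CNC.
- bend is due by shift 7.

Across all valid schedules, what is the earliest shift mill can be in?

shift 2

Precedence pushes mill to at least shift 2.
mill at shift 2 is achievable: tap in shift 1; drill in shift 5; polish in shift 2; bend in shift 1; grind in shift 3; mill in shift 2; turn in shift 4; press in shift 1.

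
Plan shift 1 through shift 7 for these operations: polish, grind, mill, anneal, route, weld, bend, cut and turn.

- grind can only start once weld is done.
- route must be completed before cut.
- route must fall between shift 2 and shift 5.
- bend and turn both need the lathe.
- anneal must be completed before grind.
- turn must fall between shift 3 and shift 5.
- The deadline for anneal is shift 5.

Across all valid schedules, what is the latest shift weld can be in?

shift 6

Downstream work caps weld at shift 6.
weld at shift 6 is achievable: weld=shift 6, cut=shift 3, polish=shift 1, bend=shift 1, anneal=shift 1, grind=shift 7, turn=shift 3, route=shift 2, mill=shift 1.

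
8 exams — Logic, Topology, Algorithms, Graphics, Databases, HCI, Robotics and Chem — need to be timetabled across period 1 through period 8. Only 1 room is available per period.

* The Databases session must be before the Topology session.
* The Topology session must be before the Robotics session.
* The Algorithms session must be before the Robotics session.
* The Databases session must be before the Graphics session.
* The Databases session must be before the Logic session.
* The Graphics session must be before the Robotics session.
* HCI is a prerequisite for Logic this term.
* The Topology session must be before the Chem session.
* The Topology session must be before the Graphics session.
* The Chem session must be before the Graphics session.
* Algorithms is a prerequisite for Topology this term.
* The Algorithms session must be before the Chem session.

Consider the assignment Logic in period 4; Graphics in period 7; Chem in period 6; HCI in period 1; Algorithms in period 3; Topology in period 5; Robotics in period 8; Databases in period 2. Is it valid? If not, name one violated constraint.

Yes, all constraints hold

The Algorithms session must be before the Robotics session — holds.
The Graphics session must be before the Robotics session — holds.
HCI is a prerequisite for Logic this term — holds.
The Algorithms session must be before the Chem session — holds.
The Topology session must be before the Robotics session — holds.
The Topology session must be before the Graphics session — holds.
The Databases session must be before the Topology session — holds.
Algorithms is a prerequisite for Topology this term — holds.
Only 1 room is available per period — holds.
The Databases session must be before the Logic session — holds.
The Chem session must be before the Graphics session — holds.
The Databases session must be before the Graphics session — holds.
The Topology session must be before the Chem session — holds.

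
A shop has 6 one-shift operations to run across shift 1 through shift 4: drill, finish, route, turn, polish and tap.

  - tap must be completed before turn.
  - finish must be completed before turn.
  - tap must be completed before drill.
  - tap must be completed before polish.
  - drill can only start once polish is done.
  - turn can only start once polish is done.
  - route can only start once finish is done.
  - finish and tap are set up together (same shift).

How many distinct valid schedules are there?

17

Splitting on drill: it can be shift 3 (6), shift 4 (11). Listing each branch's schedules as (finish, route, turn, polish, tap) by shift number:
drill=shift 3: (1,2,3,2,1) (1,2,4,2,1) (1,3,3,2,1) (1,3,4,2,1) (1,4,3,2,1) (1,4,4,2,1) — 6.
drill=shift 4: (1,2,3,2,1) (1,2,4,2,1) (1,2,4,3,1) (1,3,3,2,1) (1,3,4,2,1) (1,3,4,3,1) (1,4,3,2,1) (1,4,4,2,1) (1,4,4,3,1) (2,3,4,3,2) (2,4,4,3,2) — 11.
Summing: 6 + 11 = 17.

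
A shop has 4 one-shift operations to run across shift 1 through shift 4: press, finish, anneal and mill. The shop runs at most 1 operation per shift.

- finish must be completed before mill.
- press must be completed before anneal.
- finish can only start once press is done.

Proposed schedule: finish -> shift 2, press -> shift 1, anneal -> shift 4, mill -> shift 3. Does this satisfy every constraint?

Yes

The shop runs at most 1 operation per shift — holds.
finish must be completed before mill — holds.
finish can only start once press is done — holds.
press must be completed before anneal — holds.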